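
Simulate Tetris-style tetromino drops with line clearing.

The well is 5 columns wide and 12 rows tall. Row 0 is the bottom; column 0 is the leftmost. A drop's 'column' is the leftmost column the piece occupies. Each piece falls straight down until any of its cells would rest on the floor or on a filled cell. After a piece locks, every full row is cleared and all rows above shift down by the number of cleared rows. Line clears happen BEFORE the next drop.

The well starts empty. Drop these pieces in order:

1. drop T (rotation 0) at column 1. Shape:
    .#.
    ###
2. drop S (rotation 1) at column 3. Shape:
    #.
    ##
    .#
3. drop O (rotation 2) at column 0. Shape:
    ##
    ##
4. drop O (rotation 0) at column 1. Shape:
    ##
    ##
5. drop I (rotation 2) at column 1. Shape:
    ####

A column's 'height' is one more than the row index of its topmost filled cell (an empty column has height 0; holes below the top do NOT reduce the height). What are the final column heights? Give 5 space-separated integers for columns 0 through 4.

Answer: 2 5 5 5 5

Derivation:
Drop 1: T rot0 at col 1 lands with bottom-row=0; cleared 0 line(s) (total 0); column heights now [0 1 2 1 0], max=2
Drop 2: S rot1 at col 3 lands with bottom-row=0; cleared 0 line(s) (total 0); column heights now [0 1 2 3 2], max=3
Drop 3: O rot2 at col 0 lands with bottom-row=1; cleared 1 line(s) (total 1); column heights now [2 2 1 2 1], max=2
Drop 4: O rot0 at col 1 lands with bottom-row=2; cleared 0 line(s) (total 1); column heights now [2 4 4 2 1], max=4
Drop 5: I rot2 at col 1 lands with bottom-row=4; cleared 0 line(s) (total 1); column heights now [2 5 5 5 5], max=5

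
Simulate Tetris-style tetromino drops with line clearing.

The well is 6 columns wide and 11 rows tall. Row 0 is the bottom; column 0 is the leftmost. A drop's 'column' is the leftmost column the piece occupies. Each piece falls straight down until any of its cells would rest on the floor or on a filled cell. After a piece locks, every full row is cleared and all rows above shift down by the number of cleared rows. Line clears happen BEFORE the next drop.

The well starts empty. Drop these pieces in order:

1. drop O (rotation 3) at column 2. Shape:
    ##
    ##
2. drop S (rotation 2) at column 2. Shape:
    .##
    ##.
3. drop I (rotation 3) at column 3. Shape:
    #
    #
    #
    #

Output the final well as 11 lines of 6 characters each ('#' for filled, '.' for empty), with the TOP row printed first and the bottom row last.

Answer: ......
......
......
...#..
...#..
...#..
...#..
...##.
..##..
..##..
..##..

Derivation:
Drop 1: O rot3 at col 2 lands with bottom-row=0; cleared 0 line(s) (total 0); column heights now [0 0 2 2 0 0], max=2
Drop 2: S rot2 at col 2 lands with bottom-row=2; cleared 0 line(s) (total 0); column heights now [0 0 3 4 4 0], max=4
Drop 3: I rot3 at col 3 lands with bottom-row=4; cleared 0 line(s) (total 0); column heights now [0 0 3 8 4 0], max=8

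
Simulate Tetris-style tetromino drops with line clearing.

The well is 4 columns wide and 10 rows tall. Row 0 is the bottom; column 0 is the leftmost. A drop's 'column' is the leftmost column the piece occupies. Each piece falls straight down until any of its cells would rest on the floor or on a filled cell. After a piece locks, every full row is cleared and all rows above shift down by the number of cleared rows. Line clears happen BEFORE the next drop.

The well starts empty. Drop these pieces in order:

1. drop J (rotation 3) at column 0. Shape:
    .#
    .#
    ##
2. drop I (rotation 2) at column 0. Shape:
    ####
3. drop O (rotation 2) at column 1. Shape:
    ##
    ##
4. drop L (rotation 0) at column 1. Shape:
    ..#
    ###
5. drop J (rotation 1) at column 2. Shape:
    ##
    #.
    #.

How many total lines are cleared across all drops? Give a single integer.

Answer: 1

Derivation:
Drop 1: J rot3 at col 0 lands with bottom-row=0; cleared 0 line(s) (total 0); column heights now [1 3 0 0], max=3
Drop 2: I rot2 at col 0 lands with bottom-row=3; cleared 1 line(s) (total 1); column heights now [1 3 0 0], max=3
Drop 3: O rot2 at col 1 lands with bottom-row=3; cleared 0 line(s) (total 1); column heights now [1 5 5 0], max=5
Drop 4: L rot0 at col 1 lands with bottom-row=5; cleared 0 line(s) (total 1); column heights now [1 6 6 7], max=7
Drop 5: J rot1 at col 2 lands with bottom-row=6; cleared 0 line(s) (total 1); column heights now [1 6 9 9], max=9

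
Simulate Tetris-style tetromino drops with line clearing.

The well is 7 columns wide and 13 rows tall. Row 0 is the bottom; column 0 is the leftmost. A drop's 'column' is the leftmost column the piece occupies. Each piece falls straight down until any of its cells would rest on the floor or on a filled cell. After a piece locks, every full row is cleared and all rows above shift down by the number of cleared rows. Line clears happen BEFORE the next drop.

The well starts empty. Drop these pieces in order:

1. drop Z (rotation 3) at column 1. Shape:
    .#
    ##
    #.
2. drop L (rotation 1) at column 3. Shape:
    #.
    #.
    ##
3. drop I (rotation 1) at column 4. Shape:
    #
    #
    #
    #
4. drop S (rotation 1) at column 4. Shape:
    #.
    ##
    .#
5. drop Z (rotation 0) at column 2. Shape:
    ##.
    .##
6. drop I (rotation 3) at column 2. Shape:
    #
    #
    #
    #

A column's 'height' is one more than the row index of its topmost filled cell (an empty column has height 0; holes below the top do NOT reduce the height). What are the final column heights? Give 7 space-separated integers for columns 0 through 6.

Answer: 0 2 13 9 8 6 0

Derivation:
Drop 1: Z rot3 at col 1 lands with bottom-row=0; cleared 0 line(s) (total 0); column heights now [0 2 3 0 0 0 0], max=3
Drop 2: L rot1 at col 3 lands with bottom-row=0; cleared 0 line(s) (total 0); column heights now [0 2 3 3 1 0 0], max=3
Drop 3: I rot1 at col 4 lands with bottom-row=1; cleared 0 line(s) (total 0); column heights now [0 2 3 3 5 0 0], max=5
Drop 4: S rot1 at col 4 lands with bottom-row=4; cleared 0 line(s) (total 0); column heights now [0 2 3 3 7 6 0], max=7
Drop 5: Z rot0 at col 2 lands with bottom-row=7; cleared 0 line(s) (total 0); column heights now [0 2 9 9 8 6 0], max=9
Drop 6: I rot3 at col 2 lands with bottom-row=9; cleared 0 line(s) (total 0); column heights now [0 2 13 9 8 6 0], max=13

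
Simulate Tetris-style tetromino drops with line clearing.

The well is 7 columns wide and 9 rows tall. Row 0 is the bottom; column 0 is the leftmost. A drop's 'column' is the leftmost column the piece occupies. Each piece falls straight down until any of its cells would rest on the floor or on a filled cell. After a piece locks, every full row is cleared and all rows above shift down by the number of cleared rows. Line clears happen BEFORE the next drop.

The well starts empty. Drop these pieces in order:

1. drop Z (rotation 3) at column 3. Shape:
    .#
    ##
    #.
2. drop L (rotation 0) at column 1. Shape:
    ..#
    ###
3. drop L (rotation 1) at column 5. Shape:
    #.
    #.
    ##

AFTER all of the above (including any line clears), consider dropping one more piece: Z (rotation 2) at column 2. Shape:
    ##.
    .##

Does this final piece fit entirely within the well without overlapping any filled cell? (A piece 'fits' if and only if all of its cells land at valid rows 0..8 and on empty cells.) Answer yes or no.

Answer: yes

Derivation:
Drop 1: Z rot3 at col 3 lands with bottom-row=0; cleared 0 line(s) (total 0); column heights now [0 0 0 2 3 0 0], max=3
Drop 2: L rot0 at col 1 lands with bottom-row=2; cleared 0 line(s) (total 0); column heights now [0 3 3 4 3 0 0], max=4
Drop 3: L rot1 at col 5 lands with bottom-row=0; cleared 0 line(s) (total 0); column heights now [0 3 3 4 3 3 1], max=4
Test piece Z rot2 at col 2 (width 3): heights before test = [0 3 3 4 3 3 1]; fits = True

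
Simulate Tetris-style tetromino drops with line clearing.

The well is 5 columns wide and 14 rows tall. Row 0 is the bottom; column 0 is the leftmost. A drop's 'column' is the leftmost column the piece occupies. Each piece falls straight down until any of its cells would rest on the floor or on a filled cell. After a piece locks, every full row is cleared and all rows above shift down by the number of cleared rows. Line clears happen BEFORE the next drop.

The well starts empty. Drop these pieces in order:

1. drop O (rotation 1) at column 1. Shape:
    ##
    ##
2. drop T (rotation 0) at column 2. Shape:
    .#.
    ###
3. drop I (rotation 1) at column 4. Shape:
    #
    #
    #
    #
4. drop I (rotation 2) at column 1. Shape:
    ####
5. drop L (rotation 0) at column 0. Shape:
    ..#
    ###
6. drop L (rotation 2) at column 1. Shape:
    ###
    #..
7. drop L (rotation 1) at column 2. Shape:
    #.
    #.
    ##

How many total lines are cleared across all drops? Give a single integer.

Drop 1: O rot1 at col 1 lands with bottom-row=0; cleared 0 line(s) (total 0); column heights now [0 2 2 0 0], max=2
Drop 2: T rot0 at col 2 lands with bottom-row=2; cleared 0 line(s) (total 0); column heights now [0 2 3 4 3], max=4
Drop 3: I rot1 at col 4 lands with bottom-row=3; cleared 0 line(s) (total 0); column heights now [0 2 3 4 7], max=7
Drop 4: I rot2 at col 1 lands with bottom-row=7; cleared 0 line(s) (total 0); column heights now [0 8 8 8 8], max=8
Drop 5: L rot0 at col 0 lands with bottom-row=8; cleared 0 line(s) (total 0); column heights now [9 9 10 8 8], max=10
Drop 6: L rot2 at col 1 lands with bottom-row=9; cleared 0 line(s) (total 0); column heights now [9 11 11 11 8], max=11
Drop 7: L rot1 at col 2 lands with bottom-row=11; cleared 0 line(s) (total 0); column heights now [9 11 14 12 8], max=14

Answer: 0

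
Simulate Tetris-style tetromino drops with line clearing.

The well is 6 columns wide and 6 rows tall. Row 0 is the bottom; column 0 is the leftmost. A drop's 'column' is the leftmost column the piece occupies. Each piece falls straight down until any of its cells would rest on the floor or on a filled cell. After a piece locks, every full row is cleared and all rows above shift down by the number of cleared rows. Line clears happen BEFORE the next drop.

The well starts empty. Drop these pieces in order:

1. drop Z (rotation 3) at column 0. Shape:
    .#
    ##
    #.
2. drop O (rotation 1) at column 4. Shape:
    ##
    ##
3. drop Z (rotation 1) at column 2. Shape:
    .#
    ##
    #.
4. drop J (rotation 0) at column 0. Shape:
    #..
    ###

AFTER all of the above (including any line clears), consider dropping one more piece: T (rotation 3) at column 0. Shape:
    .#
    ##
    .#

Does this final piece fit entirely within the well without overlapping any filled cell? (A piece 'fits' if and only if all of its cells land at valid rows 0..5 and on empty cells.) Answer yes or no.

Drop 1: Z rot3 at col 0 lands with bottom-row=0; cleared 0 line(s) (total 0); column heights now [2 3 0 0 0 0], max=3
Drop 2: O rot1 at col 4 lands with bottom-row=0; cleared 0 line(s) (total 0); column heights now [2 3 0 0 2 2], max=3
Drop 3: Z rot1 at col 2 lands with bottom-row=0; cleared 1 line(s) (total 1); column heights now [1 2 1 2 1 1], max=2
Drop 4: J rot0 at col 0 lands with bottom-row=2; cleared 0 line(s) (total 1); column heights now [4 3 3 2 1 1], max=4
Test piece T rot3 at col 0 (width 2): heights before test = [4 3 3 2 1 1]; fits = True

Answer: yes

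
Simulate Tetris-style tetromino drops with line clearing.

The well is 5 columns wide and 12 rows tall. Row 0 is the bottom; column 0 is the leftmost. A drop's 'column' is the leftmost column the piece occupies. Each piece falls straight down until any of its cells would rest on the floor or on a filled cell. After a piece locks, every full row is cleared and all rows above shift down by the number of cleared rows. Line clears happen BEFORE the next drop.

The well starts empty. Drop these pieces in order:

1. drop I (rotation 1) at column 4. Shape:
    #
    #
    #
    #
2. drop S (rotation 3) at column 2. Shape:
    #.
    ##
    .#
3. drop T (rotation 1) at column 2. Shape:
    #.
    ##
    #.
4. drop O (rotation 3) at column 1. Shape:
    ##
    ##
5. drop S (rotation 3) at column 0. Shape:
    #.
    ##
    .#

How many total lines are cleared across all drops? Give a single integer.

Drop 1: I rot1 at col 4 lands with bottom-row=0; cleared 0 line(s) (total 0); column heights now [0 0 0 0 4], max=4
Drop 2: S rot3 at col 2 lands with bottom-row=0; cleared 0 line(s) (total 0); column heights now [0 0 3 2 4], max=4
Drop 3: T rot1 at col 2 lands with bottom-row=3; cleared 0 line(s) (total 0); column heights now [0 0 6 5 4], max=6
Drop 4: O rot3 at col 1 lands with bottom-row=6; cleared 0 line(s) (total 0); column heights now [0 8 8 5 4], max=8
Drop 5: S rot3 at col 0 lands with bottom-row=8; cleared 0 line(s) (total 0); column heights now [11 10 8 5 4], max=11

Answer: 0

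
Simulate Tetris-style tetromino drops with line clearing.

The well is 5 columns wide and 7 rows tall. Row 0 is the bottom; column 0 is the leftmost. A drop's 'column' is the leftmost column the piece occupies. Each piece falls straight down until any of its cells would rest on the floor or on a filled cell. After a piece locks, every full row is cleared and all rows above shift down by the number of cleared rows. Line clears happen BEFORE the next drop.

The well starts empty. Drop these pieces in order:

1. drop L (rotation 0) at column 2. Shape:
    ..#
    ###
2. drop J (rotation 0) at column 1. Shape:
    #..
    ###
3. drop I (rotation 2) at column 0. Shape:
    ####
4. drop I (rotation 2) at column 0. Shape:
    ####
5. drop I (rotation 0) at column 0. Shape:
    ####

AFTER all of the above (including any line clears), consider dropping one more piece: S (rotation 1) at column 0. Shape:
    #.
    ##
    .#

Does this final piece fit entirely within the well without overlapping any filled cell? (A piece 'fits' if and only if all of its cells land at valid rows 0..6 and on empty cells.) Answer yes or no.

Answer: no

Derivation:
Drop 1: L rot0 at col 2 lands with bottom-row=0; cleared 0 line(s) (total 0); column heights now [0 0 1 1 2], max=2
Drop 2: J rot0 at col 1 lands with bottom-row=1; cleared 0 line(s) (total 0); column heights now [0 3 2 2 2], max=3
Drop 3: I rot2 at col 0 lands with bottom-row=3; cleared 0 line(s) (total 0); column heights now [4 4 4 4 2], max=4
Drop 4: I rot2 at col 0 lands with bottom-row=4; cleared 0 line(s) (total 0); column heights now [5 5 5 5 2], max=5
Drop 5: I rot0 at col 0 lands with bottom-row=5; cleared 0 line(s) (total 0); column heights now [6 6 6 6 2], max=6
Test piece S rot1 at col 0 (width 2): heights before test = [6 6 6 6 2]; fits = False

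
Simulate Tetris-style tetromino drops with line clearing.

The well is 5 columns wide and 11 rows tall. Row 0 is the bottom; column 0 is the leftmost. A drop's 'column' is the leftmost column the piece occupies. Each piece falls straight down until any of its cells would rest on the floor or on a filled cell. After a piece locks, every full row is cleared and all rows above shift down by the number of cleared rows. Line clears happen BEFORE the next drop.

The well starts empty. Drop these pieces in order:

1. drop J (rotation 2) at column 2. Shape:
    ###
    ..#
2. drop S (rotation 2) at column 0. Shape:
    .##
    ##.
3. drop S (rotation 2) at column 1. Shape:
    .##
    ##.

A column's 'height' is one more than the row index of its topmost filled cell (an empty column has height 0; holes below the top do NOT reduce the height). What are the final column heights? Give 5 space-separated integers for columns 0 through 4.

Drop 1: J rot2 at col 2 lands with bottom-row=0; cleared 0 line(s) (total 0); column heights now [0 0 2 2 2], max=2
Drop 2: S rot2 at col 0 lands with bottom-row=1; cleared 1 line(s) (total 1); column heights now [0 2 2 0 1], max=2
Drop 3: S rot2 at col 1 lands with bottom-row=2; cleared 0 line(s) (total 1); column heights now [0 3 4 4 1], max=4

Answer: 0 3 4 4 1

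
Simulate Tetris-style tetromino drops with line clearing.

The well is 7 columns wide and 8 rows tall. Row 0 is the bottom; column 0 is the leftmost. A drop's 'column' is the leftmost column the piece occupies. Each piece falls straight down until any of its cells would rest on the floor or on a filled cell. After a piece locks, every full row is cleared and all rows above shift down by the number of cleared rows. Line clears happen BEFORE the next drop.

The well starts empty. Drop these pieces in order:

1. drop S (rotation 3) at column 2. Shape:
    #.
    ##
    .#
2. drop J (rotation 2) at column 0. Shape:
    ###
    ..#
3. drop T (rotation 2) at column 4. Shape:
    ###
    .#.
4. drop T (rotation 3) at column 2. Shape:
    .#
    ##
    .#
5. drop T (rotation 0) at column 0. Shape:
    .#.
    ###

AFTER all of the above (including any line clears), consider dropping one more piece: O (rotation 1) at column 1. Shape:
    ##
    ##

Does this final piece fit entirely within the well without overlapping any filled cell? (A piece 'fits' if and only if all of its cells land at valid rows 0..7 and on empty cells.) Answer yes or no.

Drop 1: S rot3 at col 2 lands with bottom-row=0; cleared 0 line(s) (total 0); column heights now [0 0 3 2 0 0 0], max=3
Drop 2: J rot2 at col 0 lands with bottom-row=3; cleared 0 line(s) (total 0); column heights now [5 5 5 2 0 0 0], max=5
Drop 3: T rot2 at col 4 lands with bottom-row=0; cleared 0 line(s) (total 0); column heights now [5 5 5 2 2 2 2], max=5
Drop 4: T rot3 at col 2 lands with bottom-row=4; cleared 0 line(s) (total 0); column heights now [5 5 6 7 2 2 2], max=7
Drop 5: T rot0 at col 0 lands with bottom-row=6; cleared 0 line(s) (total 0); column heights now [7 8 7 7 2 2 2], max=8
Test piece O rot1 at col 1 (width 2): heights before test = [7 8 7 7 2 2 2]; fits = False

Answer: no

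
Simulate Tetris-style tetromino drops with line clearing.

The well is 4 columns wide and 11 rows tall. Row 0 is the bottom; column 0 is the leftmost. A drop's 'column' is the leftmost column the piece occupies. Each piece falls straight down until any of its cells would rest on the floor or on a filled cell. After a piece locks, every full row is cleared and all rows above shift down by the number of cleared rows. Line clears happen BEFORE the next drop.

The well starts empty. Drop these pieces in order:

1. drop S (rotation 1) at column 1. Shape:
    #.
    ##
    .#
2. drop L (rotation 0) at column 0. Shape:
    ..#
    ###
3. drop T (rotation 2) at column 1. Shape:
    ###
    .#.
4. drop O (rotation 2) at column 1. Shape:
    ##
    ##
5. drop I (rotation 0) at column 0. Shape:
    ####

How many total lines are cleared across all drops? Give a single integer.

Drop 1: S rot1 at col 1 lands with bottom-row=0; cleared 0 line(s) (total 0); column heights now [0 3 2 0], max=3
Drop 2: L rot0 at col 0 lands with bottom-row=3; cleared 0 line(s) (total 0); column heights now [4 4 5 0], max=5
Drop 3: T rot2 at col 1 lands with bottom-row=5; cleared 0 line(s) (total 0); column heights now [4 7 7 7], max=7
Drop 4: O rot2 at col 1 lands with bottom-row=7; cleared 0 line(s) (total 0); column heights now [4 9 9 7], max=9
Drop 5: I rot0 at col 0 lands with bottom-row=9; cleared 1 line(s) (total 1); column heights now [4 9 9 7], max=9

Answer: 1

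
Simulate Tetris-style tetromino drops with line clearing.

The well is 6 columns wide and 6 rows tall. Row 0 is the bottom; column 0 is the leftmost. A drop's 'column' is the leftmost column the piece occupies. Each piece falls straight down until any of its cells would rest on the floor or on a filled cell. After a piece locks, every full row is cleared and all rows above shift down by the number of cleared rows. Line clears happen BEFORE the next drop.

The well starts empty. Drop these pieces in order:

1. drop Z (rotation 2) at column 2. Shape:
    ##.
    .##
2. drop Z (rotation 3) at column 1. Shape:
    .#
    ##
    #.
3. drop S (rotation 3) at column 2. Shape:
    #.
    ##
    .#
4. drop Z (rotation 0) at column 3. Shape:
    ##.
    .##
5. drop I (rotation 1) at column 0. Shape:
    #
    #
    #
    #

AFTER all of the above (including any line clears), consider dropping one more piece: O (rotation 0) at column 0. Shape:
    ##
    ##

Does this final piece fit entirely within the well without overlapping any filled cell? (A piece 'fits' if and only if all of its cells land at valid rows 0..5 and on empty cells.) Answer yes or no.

Answer: yes

Derivation:
Drop 1: Z rot2 at col 2 lands with bottom-row=0; cleared 0 line(s) (total 0); column heights now [0 0 2 2 1 0], max=2
Drop 2: Z rot3 at col 1 lands with bottom-row=1; cleared 0 line(s) (total 0); column heights now [0 3 4 2 1 0], max=4
Drop 3: S rot3 at col 2 lands with bottom-row=3; cleared 0 line(s) (total 0); column heights now [0 3 6 5 1 0], max=6
Drop 4: Z rot0 at col 3 lands with bottom-row=4; cleared 0 line(s) (total 0); column heights now [0 3 6 6 6 5], max=6
Drop 5: I rot1 at col 0 lands with bottom-row=0; cleared 0 line(s) (total 0); column heights now [4 3 6 6 6 5], max=6
Test piece O rot0 at col 0 (width 2): heights before test = [4 3 6 6 6 5]; fits = True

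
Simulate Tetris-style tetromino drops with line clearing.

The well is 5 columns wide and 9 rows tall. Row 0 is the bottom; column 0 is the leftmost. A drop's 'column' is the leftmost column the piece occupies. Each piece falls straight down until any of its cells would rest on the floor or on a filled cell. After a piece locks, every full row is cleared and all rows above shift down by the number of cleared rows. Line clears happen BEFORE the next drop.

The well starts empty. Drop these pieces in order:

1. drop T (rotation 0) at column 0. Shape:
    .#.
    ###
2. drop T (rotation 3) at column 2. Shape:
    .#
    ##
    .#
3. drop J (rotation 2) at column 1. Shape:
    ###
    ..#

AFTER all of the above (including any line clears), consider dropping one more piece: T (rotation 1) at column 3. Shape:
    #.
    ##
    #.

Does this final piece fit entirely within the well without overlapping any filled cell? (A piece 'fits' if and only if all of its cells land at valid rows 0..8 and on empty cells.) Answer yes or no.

Answer: yes

Derivation:
Drop 1: T rot0 at col 0 lands with bottom-row=0; cleared 0 line(s) (total 0); column heights now [1 2 1 0 0], max=2
Drop 2: T rot3 at col 2 lands with bottom-row=0; cleared 0 line(s) (total 0); column heights now [1 2 2 3 0], max=3
Drop 3: J rot2 at col 1 lands with bottom-row=3; cleared 0 line(s) (total 0); column heights now [1 5 5 5 0], max=5
Test piece T rot1 at col 3 (width 2): heights before test = [1 5 5 5 0]; fits = True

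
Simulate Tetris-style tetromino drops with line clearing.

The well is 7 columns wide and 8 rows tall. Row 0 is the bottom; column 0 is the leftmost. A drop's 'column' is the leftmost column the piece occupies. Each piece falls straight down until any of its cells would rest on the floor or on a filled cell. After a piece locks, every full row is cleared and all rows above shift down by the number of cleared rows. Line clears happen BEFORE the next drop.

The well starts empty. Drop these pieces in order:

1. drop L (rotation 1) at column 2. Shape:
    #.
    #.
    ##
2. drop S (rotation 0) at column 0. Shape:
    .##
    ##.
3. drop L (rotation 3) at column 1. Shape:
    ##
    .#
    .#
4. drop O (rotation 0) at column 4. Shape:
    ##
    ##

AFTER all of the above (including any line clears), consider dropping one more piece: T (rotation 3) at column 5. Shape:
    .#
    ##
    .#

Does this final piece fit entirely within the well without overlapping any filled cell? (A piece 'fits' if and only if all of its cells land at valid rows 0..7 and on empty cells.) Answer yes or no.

Answer: yes

Derivation:
Drop 1: L rot1 at col 2 lands with bottom-row=0; cleared 0 line(s) (total 0); column heights now [0 0 3 1 0 0 0], max=3
Drop 2: S rot0 at col 0 lands with bottom-row=2; cleared 0 line(s) (total 0); column heights now [3 4 4 1 0 0 0], max=4
Drop 3: L rot3 at col 1 lands with bottom-row=4; cleared 0 line(s) (total 0); column heights now [3 7 7 1 0 0 0], max=7
Drop 4: O rot0 at col 4 lands with bottom-row=0; cleared 0 line(s) (total 0); column heights now [3 7 7 1 2 2 0], max=7
Test piece T rot3 at col 5 (width 2): heights before test = [3 7 7 1 2 2 0]; fits = True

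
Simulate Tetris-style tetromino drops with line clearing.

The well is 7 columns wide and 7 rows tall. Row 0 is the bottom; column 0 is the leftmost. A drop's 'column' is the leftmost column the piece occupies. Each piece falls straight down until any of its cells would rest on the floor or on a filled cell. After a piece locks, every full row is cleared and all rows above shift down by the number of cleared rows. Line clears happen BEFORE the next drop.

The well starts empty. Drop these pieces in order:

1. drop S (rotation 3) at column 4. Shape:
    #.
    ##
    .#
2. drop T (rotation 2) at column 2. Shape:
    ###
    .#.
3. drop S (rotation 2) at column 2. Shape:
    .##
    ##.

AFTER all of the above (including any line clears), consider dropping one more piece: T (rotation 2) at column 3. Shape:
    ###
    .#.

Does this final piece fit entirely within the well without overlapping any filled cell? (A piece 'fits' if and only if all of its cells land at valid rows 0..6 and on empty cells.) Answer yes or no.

Answer: no

Derivation:
Drop 1: S rot3 at col 4 lands with bottom-row=0; cleared 0 line(s) (total 0); column heights now [0 0 0 0 3 2 0], max=3
Drop 2: T rot2 at col 2 lands with bottom-row=2; cleared 0 line(s) (total 0); column heights now [0 0 4 4 4 2 0], max=4
Drop 3: S rot2 at col 2 lands with bottom-row=4; cleared 0 line(s) (total 0); column heights now [0 0 5 6 6 2 0], max=6
Test piece T rot2 at col 3 (width 3): heights before test = [0 0 5 6 6 2 0]; fits = False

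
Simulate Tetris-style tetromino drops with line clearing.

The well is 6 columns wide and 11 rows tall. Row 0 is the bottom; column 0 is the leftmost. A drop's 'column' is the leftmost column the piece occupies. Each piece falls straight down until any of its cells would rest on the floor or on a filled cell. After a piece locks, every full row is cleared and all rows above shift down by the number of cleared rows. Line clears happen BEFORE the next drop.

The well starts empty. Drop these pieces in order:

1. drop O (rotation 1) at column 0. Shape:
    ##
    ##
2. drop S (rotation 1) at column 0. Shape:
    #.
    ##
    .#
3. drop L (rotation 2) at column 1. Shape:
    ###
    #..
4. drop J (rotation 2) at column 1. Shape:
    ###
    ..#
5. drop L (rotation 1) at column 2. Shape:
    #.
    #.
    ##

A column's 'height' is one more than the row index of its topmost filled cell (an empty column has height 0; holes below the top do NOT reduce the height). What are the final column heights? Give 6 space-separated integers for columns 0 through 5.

Drop 1: O rot1 at col 0 lands with bottom-row=0; cleared 0 line(s) (total 0); column heights now [2 2 0 0 0 0], max=2
Drop 2: S rot1 at col 0 lands with bottom-row=2; cleared 0 line(s) (total 0); column heights now [5 4 0 0 0 0], max=5
Drop 3: L rot2 at col 1 lands with bottom-row=4; cleared 0 line(s) (total 0); column heights now [5 6 6 6 0 0], max=6
Drop 4: J rot2 at col 1 lands with bottom-row=6; cleared 0 line(s) (total 0); column heights now [5 8 8 8 0 0], max=8
Drop 5: L rot1 at col 2 lands with bottom-row=8; cleared 0 line(s) (total 0); column heights now [5 8 11 9 0 0], max=11

Answer: 5 8 11 9 0 0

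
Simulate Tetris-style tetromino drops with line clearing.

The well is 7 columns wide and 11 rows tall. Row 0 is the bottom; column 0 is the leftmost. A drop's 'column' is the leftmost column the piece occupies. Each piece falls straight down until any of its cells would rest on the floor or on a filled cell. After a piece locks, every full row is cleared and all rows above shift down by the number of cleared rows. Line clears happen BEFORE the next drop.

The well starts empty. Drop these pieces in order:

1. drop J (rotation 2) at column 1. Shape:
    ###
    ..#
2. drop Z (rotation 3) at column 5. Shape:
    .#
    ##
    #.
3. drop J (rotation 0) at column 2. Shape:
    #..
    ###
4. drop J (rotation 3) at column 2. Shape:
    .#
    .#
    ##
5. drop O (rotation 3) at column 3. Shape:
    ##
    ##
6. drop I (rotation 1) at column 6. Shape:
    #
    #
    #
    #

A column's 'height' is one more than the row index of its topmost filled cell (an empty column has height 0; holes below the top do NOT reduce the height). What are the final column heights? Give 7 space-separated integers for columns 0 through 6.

Answer: 0 2 5 9 9 2 7

Derivation:
Drop 1: J rot2 at col 1 lands with bottom-row=0; cleared 0 line(s) (total 0); column heights now [0 2 2 2 0 0 0], max=2
Drop 2: Z rot3 at col 5 lands with bottom-row=0; cleared 0 line(s) (total 0); column heights now [0 2 2 2 0 2 3], max=3
Drop 3: J rot0 at col 2 lands with bottom-row=2; cleared 0 line(s) (total 0); column heights now [0 2 4 3 3 2 3], max=4
Drop 4: J rot3 at col 2 lands with bottom-row=4; cleared 0 line(s) (total 0); column heights now [0 2 5 7 3 2 3], max=7
Drop 5: O rot3 at col 3 lands with bottom-row=7; cleared 0 line(s) (total 0); column heights now [0 2 5 9 9 2 3], max=9
Drop 6: I rot1 at col 6 lands with bottom-row=3; cleared 0 line(s) (total 0); column heights now [0 2 5 9 9 2 7], max=9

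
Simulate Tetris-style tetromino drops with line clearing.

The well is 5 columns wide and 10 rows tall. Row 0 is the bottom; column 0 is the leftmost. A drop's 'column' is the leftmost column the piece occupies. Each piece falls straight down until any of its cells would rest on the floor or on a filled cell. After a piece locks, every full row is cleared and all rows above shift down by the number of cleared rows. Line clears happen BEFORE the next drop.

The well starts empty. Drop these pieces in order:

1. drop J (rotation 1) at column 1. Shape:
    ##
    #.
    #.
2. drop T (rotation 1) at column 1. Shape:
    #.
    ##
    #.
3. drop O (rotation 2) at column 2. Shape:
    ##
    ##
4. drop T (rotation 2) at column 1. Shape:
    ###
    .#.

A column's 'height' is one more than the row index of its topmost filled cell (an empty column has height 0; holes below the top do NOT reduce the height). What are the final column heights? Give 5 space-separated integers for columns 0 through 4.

Drop 1: J rot1 at col 1 lands with bottom-row=0; cleared 0 line(s) (total 0); column heights now [0 3 3 0 0], max=3
Drop 2: T rot1 at col 1 lands with bottom-row=3; cleared 0 line(s) (total 0); column heights now [0 6 5 0 0], max=6
Drop 3: O rot2 at col 2 lands with bottom-row=5; cleared 0 line(s) (total 0); column heights now [0 6 7 7 0], max=7
Drop 4: T rot2 at col 1 lands with bottom-row=7; cleared 0 line(s) (total 0); column heights now [0 9 9 9 0], max=9

Answer: 0 9 9 9 0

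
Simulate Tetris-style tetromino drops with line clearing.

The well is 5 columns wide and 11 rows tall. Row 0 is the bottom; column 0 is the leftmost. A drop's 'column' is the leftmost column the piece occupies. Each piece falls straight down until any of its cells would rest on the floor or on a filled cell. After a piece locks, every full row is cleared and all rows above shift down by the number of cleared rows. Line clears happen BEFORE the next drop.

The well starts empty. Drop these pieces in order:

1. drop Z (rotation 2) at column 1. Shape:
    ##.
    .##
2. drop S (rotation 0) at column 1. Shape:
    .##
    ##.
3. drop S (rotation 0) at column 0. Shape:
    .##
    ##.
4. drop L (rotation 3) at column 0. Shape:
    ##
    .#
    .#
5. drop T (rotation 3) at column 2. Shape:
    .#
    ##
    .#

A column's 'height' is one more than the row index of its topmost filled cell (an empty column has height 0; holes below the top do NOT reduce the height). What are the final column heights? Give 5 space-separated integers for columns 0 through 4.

Answer: 8 8 6 7 0

Derivation:
Drop 1: Z rot2 at col 1 lands with bottom-row=0; cleared 0 line(s) (total 0); column heights now [0 2 2 1 0], max=2
Drop 2: S rot0 at col 1 lands with bottom-row=2; cleared 0 line(s) (total 0); column heights now [0 3 4 4 0], max=4
Drop 3: S rot0 at col 0 lands with bottom-row=3; cleared 0 line(s) (total 0); column heights now [4 5 5 4 0], max=5
Drop 4: L rot3 at col 0 lands with bottom-row=5; cleared 0 line(s) (total 0); column heights now [8 8 5 4 0], max=8
Drop 5: T rot3 at col 2 lands with bottom-row=4; cleared 0 line(s) (total 0); column heights now [8 8 6 7 0], max=8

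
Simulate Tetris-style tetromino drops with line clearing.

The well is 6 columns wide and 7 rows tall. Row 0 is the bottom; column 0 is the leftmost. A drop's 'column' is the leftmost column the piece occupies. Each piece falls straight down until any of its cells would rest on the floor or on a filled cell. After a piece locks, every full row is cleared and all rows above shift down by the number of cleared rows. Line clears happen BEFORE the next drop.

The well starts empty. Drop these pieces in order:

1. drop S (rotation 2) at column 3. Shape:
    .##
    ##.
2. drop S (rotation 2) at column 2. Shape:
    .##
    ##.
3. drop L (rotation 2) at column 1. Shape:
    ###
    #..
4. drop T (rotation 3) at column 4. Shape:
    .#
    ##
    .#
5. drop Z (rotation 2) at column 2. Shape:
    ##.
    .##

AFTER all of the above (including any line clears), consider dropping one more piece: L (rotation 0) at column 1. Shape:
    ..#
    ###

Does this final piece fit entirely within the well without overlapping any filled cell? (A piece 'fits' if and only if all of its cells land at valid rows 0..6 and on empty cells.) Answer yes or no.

Drop 1: S rot2 at col 3 lands with bottom-row=0; cleared 0 line(s) (total 0); column heights now [0 0 0 1 2 2], max=2
Drop 2: S rot2 at col 2 lands with bottom-row=1; cleared 0 line(s) (total 0); column heights now [0 0 2 3 3 2], max=3
Drop 3: L rot2 at col 1 lands with bottom-row=2; cleared 0 line(s) (total 0); column heights now [0 4 4 4 3 2], max=4
Drop 4: T rot3 at col 4 lands with bottom-row=2; cleared 0 line(s) (total 0); column heights now [0 4 4 4 4 5], max=5
Drop 5: Z rot2 at col 2 lands with bottom-row=4; cleared 0 line(s) (total 0); column heights now [0 4 6 6 5 5], max=6
Test piece L rot0 at col 1 (width 3): heights before test = [0 4 6 6 5 5]; fits = False

Answer: no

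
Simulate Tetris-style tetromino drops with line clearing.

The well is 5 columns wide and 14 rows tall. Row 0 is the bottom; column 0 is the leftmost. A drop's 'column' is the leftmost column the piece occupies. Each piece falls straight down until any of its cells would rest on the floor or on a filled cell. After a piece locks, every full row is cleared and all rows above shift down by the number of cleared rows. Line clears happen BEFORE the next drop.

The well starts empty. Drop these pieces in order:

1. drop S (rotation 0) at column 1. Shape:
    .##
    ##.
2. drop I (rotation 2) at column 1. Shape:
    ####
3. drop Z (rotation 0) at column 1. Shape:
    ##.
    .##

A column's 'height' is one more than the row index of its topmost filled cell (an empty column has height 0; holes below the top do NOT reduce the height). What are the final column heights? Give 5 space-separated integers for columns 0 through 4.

Answer: 0 5 5 4 3

Derivation:
Drop 1: S rot0 at col 1 lands with bottom-row=0; cleared 0 line(s) (total 0); column heights now [0 1 2 2 0], max=2
Drop 2: I rot2 at col 1 lands with bottom-row=2; cleared 0 line(s) (total 0); column heights now [0 3 3 3 3], max=3
Drop 3: Z rot0 at col 1 lands with bottom-row=3; cleared 0 line(s) (total 0); column heights now [0 5 5 4 3], max=5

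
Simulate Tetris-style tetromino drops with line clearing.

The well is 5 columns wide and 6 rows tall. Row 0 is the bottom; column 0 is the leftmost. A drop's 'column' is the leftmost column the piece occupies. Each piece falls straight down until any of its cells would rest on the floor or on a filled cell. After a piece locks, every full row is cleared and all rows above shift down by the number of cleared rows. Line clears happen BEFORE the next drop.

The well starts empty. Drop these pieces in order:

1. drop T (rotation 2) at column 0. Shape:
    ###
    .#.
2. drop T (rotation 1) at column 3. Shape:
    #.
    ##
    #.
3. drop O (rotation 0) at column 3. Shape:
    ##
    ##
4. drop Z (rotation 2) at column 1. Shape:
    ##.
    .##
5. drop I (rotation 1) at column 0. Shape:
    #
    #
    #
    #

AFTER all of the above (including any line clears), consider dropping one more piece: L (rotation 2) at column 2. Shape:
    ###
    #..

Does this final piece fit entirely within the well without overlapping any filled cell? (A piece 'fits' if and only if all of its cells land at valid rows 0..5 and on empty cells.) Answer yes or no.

Drop 1: T rot2 at col 0 lands with bottom-row=0; cleared 0 line(s) (total 0); column heights now [2 2 2 0 0], max=2
Drop 2: T rot1 at col 3 lands with bottom-row=0; cleared 1 line(s) (total 1); column heights now [0 1 0 2 0], max=2
Drop 3: O rot0 at col 3 lands with bottom-row=2; cleared 0 line(s) (total 1); column heights now [0 1 0 4 4], max=4
Drop 4: Z rot2 at col 1 lands with bottom-row=4; cleared 0 line(s) (total 1); column heights now [0 6 6 5 4], max=6
Drop 5: I rot1 at col 0 lands with bottom-row=0; cleared 0 line(s) (total 1); column heights now [4 6 6 5 4], max=6
Test piece L rot2 at col 2 (width 3): heights before test = [4 6 6 5 4]; fits = False

Answer: no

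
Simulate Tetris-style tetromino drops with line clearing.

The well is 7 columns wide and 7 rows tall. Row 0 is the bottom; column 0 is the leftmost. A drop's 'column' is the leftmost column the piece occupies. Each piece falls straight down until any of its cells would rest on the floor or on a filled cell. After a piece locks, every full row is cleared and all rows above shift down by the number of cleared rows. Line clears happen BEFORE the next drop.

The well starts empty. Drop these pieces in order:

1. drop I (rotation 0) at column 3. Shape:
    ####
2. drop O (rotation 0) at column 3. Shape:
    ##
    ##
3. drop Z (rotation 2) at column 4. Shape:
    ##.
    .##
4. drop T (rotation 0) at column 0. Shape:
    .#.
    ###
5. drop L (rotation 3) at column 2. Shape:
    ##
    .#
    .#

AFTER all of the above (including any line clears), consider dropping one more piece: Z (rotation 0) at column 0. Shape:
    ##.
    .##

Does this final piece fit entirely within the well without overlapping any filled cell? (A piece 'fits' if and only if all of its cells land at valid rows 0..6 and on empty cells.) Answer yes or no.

Answer: yes

Derivation:
Drop 1: I rot0 at col 3 lands with bottom-row=0; cleared 0 line(s) (total 0); column heights now [0 0 0 1 1 1 1], max=1
Drop 2: O rot0 at col 3 lands with bottom-row=1; cleared 0 line(s) (total 0); column heights now [0 0 0 3 3 1 1], max=3
Drop 3: Z rot2 at col 4 lands with bottom-row=2; cleared 0 line(s) (total 0); column heights now [0 0 0 3 4 4 3], max=4
Drop 4: T rot0 at col 0 lands with bottom-row=0; cleared 1 line(s) (total 1); column heights now [0 1 0 2 3 3 2], max=3
Drop 5: L rot3 at col 2 lands with bottom-row=2; cleared 0 line(s) (total 1); column heights now [0 1 5 5 3 3 2], max=5
Test piece Z rot0 at col 0 (width 3): heights before test = [0 1 5 5 3 3 2]; fits = True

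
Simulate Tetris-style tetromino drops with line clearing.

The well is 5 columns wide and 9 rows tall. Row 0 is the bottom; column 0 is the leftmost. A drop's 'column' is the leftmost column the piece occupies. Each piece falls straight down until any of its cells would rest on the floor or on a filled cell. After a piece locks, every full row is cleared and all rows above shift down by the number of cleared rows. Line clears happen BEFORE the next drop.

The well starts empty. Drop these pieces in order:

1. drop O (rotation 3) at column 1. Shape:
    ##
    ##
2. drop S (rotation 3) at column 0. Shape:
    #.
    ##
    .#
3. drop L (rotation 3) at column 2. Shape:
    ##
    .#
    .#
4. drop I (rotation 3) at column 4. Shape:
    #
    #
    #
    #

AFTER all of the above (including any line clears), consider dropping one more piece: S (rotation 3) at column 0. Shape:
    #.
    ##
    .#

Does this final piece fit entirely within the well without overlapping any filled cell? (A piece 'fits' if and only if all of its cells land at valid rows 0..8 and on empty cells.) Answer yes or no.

Answer: yes

Derivation:
Drop 1: O rot3 at col 1 lands with bottom-row=0; cleared 0 line(s) (total 0); column heights now [0 2 2 0 0], max=2
Drop 2: S rot3 at col 0 lands with bottom-row=2; cleared 0 line(s) (total 0); column heights now [5 4 2 0 0], max=5
Drop 3: L rot3 at col 2 lands with bottom-row=0; cleared 0 line(s) (total 0); column heights now [5 4 3 3 0], max=5
Drop 4: I rot3 at col 4 lands with bottom-row=0; cleared 0 line(s) (total 0); column heights now [5 4 3 3 4], max=5
Test piece S rot3 at col 0 (width 2): heights before test = [5 4 3 3 4]; fits = True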